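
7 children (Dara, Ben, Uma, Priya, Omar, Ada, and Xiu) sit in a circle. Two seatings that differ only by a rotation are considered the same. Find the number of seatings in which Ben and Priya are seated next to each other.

240

Glue Ben and Priya into a block (2 internal orders). Seating 6 units around a circle gives (5)! arrangements.
So 2 × (5)! = 2 × 120 = 240.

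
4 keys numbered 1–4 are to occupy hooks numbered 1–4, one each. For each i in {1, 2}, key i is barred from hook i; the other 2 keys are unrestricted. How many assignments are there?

14

Let Aᵢ (for i ∈ {1, 2}) be the placements that put key i in its forbidden hook. Any j of these fix j positions, leaving (4−j)! ways to fill the rest, and there are C(2,j) ways to pick which j.
By inclusion–exclusion, the number of valid placements is Σ_{j=0}^{2} (−1)^j C(2,j)·(4−j)!.
Computing: 24 − 12 + 2 = 14.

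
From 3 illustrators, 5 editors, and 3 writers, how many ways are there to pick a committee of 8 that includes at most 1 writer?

25

Split by how many writers are chosen (0 through 1).
Sum: C(3,0)·C(8,8) + C(3,1)·C(8,7) = 1 + 24 = 25.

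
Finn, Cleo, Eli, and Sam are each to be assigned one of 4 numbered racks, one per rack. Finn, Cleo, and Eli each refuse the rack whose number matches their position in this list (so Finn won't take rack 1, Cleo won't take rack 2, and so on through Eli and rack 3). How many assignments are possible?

Let Aᵢ (for i ∈ {1, 2, 3}) be the placements that put person i in their forbidden rack. Any j of these fix j positions, leaving (4−j)! ways to fill the rest, and there are C(3,j) ways to pick which j.
By inclusion–exclusion, the number of valid placements is Σ_{j=0}^{3} (−1)^j C(3,j)·(4−j)!.
Computing: 24 − 18 + 6 − 1 = 11.

11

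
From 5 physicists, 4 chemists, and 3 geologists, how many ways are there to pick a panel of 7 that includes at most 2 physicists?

246

Split by how many physicists are chosen (0 through 2).
Sum: C(5,0)·C(7,7) + C(5,1)·C(7,6) + C(5,2)·C(7,5) = 1 + 35 + 210 = 246.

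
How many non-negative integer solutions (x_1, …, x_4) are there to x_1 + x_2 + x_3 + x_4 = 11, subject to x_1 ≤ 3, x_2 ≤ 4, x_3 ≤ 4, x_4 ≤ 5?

50

By stars and bars, unrestricted non-negative solutions to x_1+…+x_4 = 11 number C(11+3,3) = 364.
Subtract solutions that violate a single cap (substitute x_i' = x_i − (cap_i+1)): x_1 ≥ 4 gives C(10,3) = 120; x_2 ≥ 5 gives C(9,3) = 84; x_3 ≥ 5 gives C(9,3) = 84; x_4 ≥ 6 gives C(8,3) = 56. Together 344.
Add back pairs where two caps are both exceeded: 10 + 10 + 4 + 4 + 1 + 1 = 30.
By inclusion–exclusion the count is 364 − 344 + 30 = 50.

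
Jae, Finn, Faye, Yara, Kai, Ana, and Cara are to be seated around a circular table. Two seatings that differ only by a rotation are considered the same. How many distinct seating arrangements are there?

Fix one person's seat to break rotational symmetry; the remaining 6 people can be arranged in (6)! = 720 ways.

720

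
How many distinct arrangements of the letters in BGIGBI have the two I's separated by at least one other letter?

Total arrangements of BGIGBI: 6!/(2!·2!·2!) = 90.
If the two I's are adjacent, glue them into one block, leaving 5 items to arrange: (5)!/(2!·2!) = 30 ways.
Hence 90 − 30 = 60.

60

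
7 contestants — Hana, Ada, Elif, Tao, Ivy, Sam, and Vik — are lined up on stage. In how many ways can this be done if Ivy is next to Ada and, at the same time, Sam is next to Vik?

480

Treat {Ivy,Ada} as one block (2 orders) and {Sam,Vik} as another (2 orders).
That leaves 5 units to arrange: 2 × 2 × 5! = 4 × 120 = 480.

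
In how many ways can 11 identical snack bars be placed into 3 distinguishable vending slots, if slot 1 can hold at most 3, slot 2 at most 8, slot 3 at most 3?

By stars and bars, unrestricted non-negative solutions to x_1+…+x_3 = 11 number C(11+2,2) = 78.
Subtract solutions that violate a single cap (substitute x_i' = x_i − (cap_i+1)): x_1 ≥ 4 gives C(9,2) = 36; x_2 ≥ 9 gives C(4,2) = 6; x_3 ≥ 4 gives C(9,2) = 36. Together 78.
Add back pairs where two caps are both exceeded: 0 + 10 + 0 = 10.
By inclusion–exclusion the count is 78 − 78 + 10 = 10.

10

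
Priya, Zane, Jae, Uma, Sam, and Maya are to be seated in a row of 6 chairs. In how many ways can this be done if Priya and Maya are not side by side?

There are 6! = 720 arrangements in all. If Priya and Maya are adjacent, merging them into one block gives 2·(5)! = 240 arrangements.
Complementary counting: 720 − 240 = 480.

480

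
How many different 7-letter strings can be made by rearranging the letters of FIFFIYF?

105

The 7 letters of FIFFIYF have repeats: F appearing 4 times and I appearing twice.
Dividing 7! = 5040 by 4!·2! = 48 for the repeated letters gives 105.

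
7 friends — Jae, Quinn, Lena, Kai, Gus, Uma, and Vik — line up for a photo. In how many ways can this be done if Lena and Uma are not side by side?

3600

Of the 7! = 5040 arrangements, those with Lena and Uma adjacent number 2 × 6! = 1440 (treat the pair as a block with 2 internal orders).
Complementary counting: 5040 − 1440 = 3600.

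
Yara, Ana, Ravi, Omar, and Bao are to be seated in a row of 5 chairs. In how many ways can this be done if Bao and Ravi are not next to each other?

72

Of the 5! = 120 arrangements, those with Bao and Ravi adjacent number 2 × 4! = 48 (treat the pair as a block with 2 internal orders).
Complementary counting: 120 − 48 = 72.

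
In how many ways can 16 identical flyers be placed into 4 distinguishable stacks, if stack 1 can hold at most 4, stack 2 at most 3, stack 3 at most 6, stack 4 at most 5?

Without the upper bounds there are C(19,3) = 969 ways to split 16 among 4 stacks.
Subtract solutions that violate a single cap (substitute x_i' = x_i − (cap_i+1)): x_1 ≥ 5 gives C(14,3) = 364; x_2 ≥ 4 gives C(15,3) = 455; x_3 ≥ 7 gives C(12,3) = 220; x_4 ≥ 6 gives C(13,3) = 286. Together 1325.
Add back pairs where two caps are both exceeded: 120 + 35 + 56 + 56 + 84 + 20 = 371.
Subtract triples: 1 + 4 + 0 + 0 = 5.
By inclusion–exclusion the count is 969 − 1325 + 371 − 5 = 10.

10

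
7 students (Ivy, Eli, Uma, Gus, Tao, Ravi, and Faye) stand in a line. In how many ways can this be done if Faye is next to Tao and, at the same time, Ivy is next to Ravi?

Treat {Faye,Tao} as one block (2 orders) and {Ivy,Ravi} as another (2 orders).
That leaves 5 units to arrange: 2 × 2 × 5! = 4 × 120 = 480.

480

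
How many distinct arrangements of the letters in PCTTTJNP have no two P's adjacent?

2520

There are 8!/(3!·2!) = 3360 arrangements of PCTTTJNP in total.
Arrangements with the P's together: treat PP as one letter, giving (7)!/(3!) = 840.
Subtracting, 3360 − 840 = 2520 arrangements keep the P's apart.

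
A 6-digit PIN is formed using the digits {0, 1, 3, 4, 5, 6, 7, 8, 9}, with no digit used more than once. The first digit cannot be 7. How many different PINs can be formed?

53760

The first digit has 9−1 = 8 choices (anything except 7).
The remaining 5 digits are filled from the other 8 symbols without repetition: 8 × 7 × 6 × 5 × 4 = 6720.
Total: 8 × 6720 = 53760.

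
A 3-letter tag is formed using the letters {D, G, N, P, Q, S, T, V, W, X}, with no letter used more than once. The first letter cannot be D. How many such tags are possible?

The first letter has 10−1 = 9 choices (anything except D).
The remaining 2 letters are filled from the other 9 symbols without repetition: 9 × 8 = 72.
Total: 9 × 72 = 648.

648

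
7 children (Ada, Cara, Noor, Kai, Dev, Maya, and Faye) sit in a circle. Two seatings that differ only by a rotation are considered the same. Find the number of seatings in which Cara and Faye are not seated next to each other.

All circular seatings of 7 people number (6)! = 720.
Seatings with Cara beside Faye: treat them as a block with 2 internal orders, giving 2 × (5)! = 240.
Subtracting, 720 − 240 = 480.

480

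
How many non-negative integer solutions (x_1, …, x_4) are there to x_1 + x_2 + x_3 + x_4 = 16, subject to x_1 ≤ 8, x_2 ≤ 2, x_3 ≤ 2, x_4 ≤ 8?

By stars and bars, unrestricted non-negative solutions to x_1+…+x_4 = 16 number C(16+3,3) = 969.
Subtract solutions that violate a single cap (substitute x_i' = x_i − (cap_i+1)): x_1 ≥ 9 gives C(10,3) = 120; x_2 ≥ 3 gives C(16,3) = 560; x_3 ≥ 3 gives C(16,3) = 560; x_4 ≥ 9 gives C(10,3) = 120. Together 1360.
Add back pairs where two caps are both exceeded: 35 + 35 + 0 + 286 + 35 + 35 = 426.
Subtract triples: 4 + 0 + 0 + 4 = 8.
By inclusion–exclusion the count is 969 − 1360 + 426 − 8 = 27.

27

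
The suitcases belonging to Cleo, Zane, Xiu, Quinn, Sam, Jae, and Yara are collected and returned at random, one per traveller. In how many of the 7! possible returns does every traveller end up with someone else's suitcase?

Count assignments avoiding every fixed point. For any j of the 7 travellers fixed to their own suitcase, the other 7−j can be arranged in (7−j)! ways.
By inclusion–exclusion this is Σ_{j=0}^{7} (−1)^j C(7,j)·(7−j)!.
Computing: 5040 − 5040 + 2520 − 840 + 210 − 42 + 7 − 1 = 1854.

1854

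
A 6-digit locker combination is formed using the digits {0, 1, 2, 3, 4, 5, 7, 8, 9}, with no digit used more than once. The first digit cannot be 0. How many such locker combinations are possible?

The first digit has 9−1 = 8 choices (anything except 0).
The remaining 5 digits are filled from the other 8 symbols without repetition: 8 × 7 × 6 × 5 × 4 = 6720.
Total: 8 × 6720 = 53760.

53760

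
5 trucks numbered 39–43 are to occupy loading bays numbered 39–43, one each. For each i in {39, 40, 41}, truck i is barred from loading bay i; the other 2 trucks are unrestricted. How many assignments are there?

Let Aᵢ (for i ∈ {39, 40, 41}) be the placements that put truck i in its forbidden loading bay. Any j of these fix j positions, leaving (5−j)! ways to fill the rest, and there are C(3,j) ways to pick which j.
By inclusion–exclusion, the number of valid placements is Σ_{j=0}^{3} (−1)^j C(3,j)·(5−j)!.
Computing: 120 − 72 + 18 − 2 = 64.

64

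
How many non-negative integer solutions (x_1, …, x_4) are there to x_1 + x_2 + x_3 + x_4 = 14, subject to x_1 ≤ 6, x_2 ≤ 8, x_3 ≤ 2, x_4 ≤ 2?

27

Ignoring the caps, the number of non-negative solutions to x_1+…+x_4 = 14 is C(17,3) = 680.
Subtract solutions that violate a single cap (substitute x_i' = x_i − (cap_i+1)): x_1 ≥ 7 gives C(10,3) = 120; x_2 ≥ 9 gives C(8,3) = 56; x_3 ≥ 3 gives C(14,3) = 364; x_4 ≥ 3 gives C(14,3) = 364. Together 904.
Add back pairs where two caps are both exceeded: 0 + 35 + 35 + 10 + 10 + 165 = 255.
Subtract triples: 0 + 0 + 4 + 0 = 4.
By inclusion–exclusion the count is 680 − 904 + 255 − 4 = 27.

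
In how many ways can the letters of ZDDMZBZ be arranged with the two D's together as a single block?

120

Treat the 2 copies of D as a single block. The multiset to arrange is then {DD, B, M, Z, Z, Z}, 6 items in all.
That gives (6)!/(3!) = 120 arrangements.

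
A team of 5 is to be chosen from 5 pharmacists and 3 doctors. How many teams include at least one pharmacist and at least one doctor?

Total 5-person selections from all 8: C(8,5) = 56.
Selections missing a whole group: no pharmacists → C(3,5) = 0; no doctors → C(5,5) = 1.
Both groups omitted at once is impossible, so 56 − 1 = 55.

55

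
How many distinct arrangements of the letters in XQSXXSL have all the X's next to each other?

Treat the 3 copies of X as a single block. The multiset to arrange is then {XXX, L, Q, S, S}, 5 items in all.
That gives (5)!/(2!) = 60 arrangements.

60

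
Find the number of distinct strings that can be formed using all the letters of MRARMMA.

210

Letter multiplicities in MRARMMA: A×2, M×3, R×2.
Dividing 7! = 5040 by 3!·2!·2! = 24 for the repeated letters gives 210.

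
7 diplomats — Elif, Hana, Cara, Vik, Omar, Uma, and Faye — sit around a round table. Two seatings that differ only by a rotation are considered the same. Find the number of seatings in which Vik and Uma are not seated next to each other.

480

Without the restriction there are (6)! = 720 seatings.
Those with Vik next to Uma: fuse the pair into one unit and seat 6 units around a circle — 2·(5)! = 240.
Subtracting, 720 − 240 = 480.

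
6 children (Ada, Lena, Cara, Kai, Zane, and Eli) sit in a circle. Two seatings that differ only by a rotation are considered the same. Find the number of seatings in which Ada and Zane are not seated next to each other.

Without the restriction there are (5)! = 120 seatings.
Seatings with Ada beside Zane: treat them as a block with 2 internal orders, giving 2 × (4)! = 48.
Subtracting, 120 − 48 = 72.

72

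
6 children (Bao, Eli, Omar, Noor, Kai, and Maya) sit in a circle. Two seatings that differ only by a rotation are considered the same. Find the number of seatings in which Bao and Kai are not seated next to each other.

72

Without the restriction there are (5)! = 120 seatings.
Seatings with Bao beside Kai: treat them as a block with 2 internal orders, giving 2 × (4)! = 48.
Subtracting, 120 − 48 = 72.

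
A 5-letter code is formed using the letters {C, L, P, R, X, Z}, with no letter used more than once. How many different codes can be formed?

720

This is a permutation of 5 out of 6: P(6,5) = 6!/1!.
6 × 5 × 4 × 3 × 2 = 720.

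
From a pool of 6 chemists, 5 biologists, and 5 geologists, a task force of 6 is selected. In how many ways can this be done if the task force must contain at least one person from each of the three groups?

With no constraint there are C(16,6) = 8008 possible selections.
Subtract selections that omit an entire group: no chemists → C(10,6) = 210; no biologists → C(11,6) = 462; no geologists → C(11,6) = 462.
Add back selections omitting two groups (i.e. drawn from a single group): C(6,6) + C(5,6) + C(5,6) = 1.
By inclusion–exclusion: 8008 − 1134 + 1 = 6875.

6875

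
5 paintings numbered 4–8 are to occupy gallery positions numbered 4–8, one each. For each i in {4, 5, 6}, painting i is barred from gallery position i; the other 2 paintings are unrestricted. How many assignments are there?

64

Let Aᵢ (for i ∈ {4, 5, 6}) be the placements that put painting i in its forbidden gallery position. Any j of these fix j positions, leaving (5−j)! ways to fill the rest, and there are C(3,j) ways to pick which j.
By inclusion–exclusion, the number of valid placements is Σ_{j=0}^{3} (−1)^j C(3,j)·(5−j)!.
Computing: 120 − 72 + 18 − 2 = 64.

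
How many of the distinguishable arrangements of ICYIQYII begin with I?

With the first slot taken by I, it remains to arrange the other 7 letters (CYIQYII).
Those 7 letters have I appearing 3 times and Y appearing twice, giving (7)!/(3!·2!) = 420.

420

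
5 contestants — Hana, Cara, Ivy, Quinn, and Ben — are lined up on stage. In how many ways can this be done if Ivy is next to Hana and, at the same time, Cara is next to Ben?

24

Treat {Ivy,Hana} as one block (2 orders) and {Cara,Ben} as another (2 orders).
That leaves 3 units to arrange: 2 × 2 × 3! = 4 × 6 = 24.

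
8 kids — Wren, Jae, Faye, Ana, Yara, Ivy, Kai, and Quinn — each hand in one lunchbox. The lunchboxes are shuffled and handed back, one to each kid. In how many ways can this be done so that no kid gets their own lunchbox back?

Count assignments avoiding every fixed point. For any j of the 8 kids fixed to their own lunchbox, the other 8−j can be arranged in (8−j)! ways.
By inclusion–exclusion this is Σ_{j=0}^{8} (−1)^j C(8,j)·(8−j)!.
Computing: 40320 − 40320 + 20160 − 6720 + 1680 − 336 + 56 − 8 + 1 = 14833.

14833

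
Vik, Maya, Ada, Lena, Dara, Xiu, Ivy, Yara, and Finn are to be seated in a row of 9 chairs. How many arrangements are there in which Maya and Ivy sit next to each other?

Glue Maya and Ivy into one block (2 internal orders), leaving 8 units to arrange in a row.
That gives 2 × 8! = 2 × 40320 = 80640.

80640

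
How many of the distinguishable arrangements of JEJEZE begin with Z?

10

With the first slot taken by Z, it remains to arrange the other 5 letters (JEJEE).
Those 5 letters have E appearing 3 times and J appearing twice, giving (5)!/(3!·2!) = 10.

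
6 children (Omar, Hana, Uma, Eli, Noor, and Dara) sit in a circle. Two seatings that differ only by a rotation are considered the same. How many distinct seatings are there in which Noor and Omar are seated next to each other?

48

Glue Noor and Omar into a block (2 internal orders). Seating 5 units around a circle gives (4)! arrangements.
So 2 × (4)! = 2 × 24 = 48.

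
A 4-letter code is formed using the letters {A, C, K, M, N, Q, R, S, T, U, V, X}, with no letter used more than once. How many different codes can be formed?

Choose and order 4 of the 12 symbols: the first letter has 12 options, the next 11, then 10, 9.
12 × 11 × 10 × 9 = 11880.

11880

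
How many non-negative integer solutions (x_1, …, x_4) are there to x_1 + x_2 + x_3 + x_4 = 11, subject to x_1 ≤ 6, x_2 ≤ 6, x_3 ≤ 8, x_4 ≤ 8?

274

By stars and bars, unrestricted non-negative solutions to x_1+…+x_4 = 11 number C(11+3,3) = 364.
Subtract solutions that violate a single cap (substitute x_i' = x_i − (cap_i+1)): x_1 ≥ 7 gives C(7,3) = 35; x_2 ≥ 7 gives C(7,3) = 35; x_3 ≥ 9 gives C(5,3) = 10; x_4 ≥ 9 gives C(5,3) = 10. Together 90.
No two caps can be exceeded simultaneously, so the pair terms are all 0.
By inclusion–exclusion the count is 364 − 90 + 0 = 274.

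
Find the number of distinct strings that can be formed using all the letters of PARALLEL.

3360

PARALLEL has 8 letters with A appearing twice and L appearing 3 times.
Dividing 8! = 40320 by 3!·2! = 12 for the repeated letters gives 3360.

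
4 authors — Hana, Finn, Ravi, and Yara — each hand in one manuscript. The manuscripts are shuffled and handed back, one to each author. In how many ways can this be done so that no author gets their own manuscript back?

9

This is the derangement count D_4: permutations of 4 items with no fixed point.
By inclusion–exclusion this is Σ_{j=0}^{4} (−1)^j C(4,j)·(4−j)!.
Computing: 24 − 24 + 12 − 4 + 1 = 9.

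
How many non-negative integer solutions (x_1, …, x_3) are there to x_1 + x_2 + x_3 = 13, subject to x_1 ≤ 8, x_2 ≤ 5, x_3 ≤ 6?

Ignoring the caps, the number of non-negative solutions to x_1+…+x_3 = 13 is C(15,2) = 105.
Subtract solutions that violate a single cap (substitute x_i' = x_i − (cap_i+1)): x_1 ≥ 9 gives C(6,2) = 15; x_2 ≥ 6 gives C(9,2) = 36; x_3 ≥ 7 gives C(8,2) = 28. Together 79.
Add back pairs where two caps are both exceeded: 0 + 0 + 1 = 1.
By inclusion–exclusion the count is 105 − 79 + 1 = 27.

27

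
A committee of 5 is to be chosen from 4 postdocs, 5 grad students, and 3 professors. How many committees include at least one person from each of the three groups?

With no constraint there are C(12,5) = 792 possible selections.
Selections missing a whole group: no postdocs → C(8,5) = 56; no grad students → C(7,5) = 21; no professors → C(9,5) = 126.
Add back selections omitting two groups (i.e. drawn from a single group): C(4,5) + C(5,5) + C(3,5) = 1.
By inclusion–exclusion: 792 − 203 + 1 = 590.

590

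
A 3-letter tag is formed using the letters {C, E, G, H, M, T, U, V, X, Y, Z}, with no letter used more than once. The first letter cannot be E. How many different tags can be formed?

The first letter has 11−1 = 10 choices (anything except E).
The remaining 2 letters are filled from the other 10 symbols without repetition: 10 × 9 = 90.
Total: 10 × 90 = 900.

900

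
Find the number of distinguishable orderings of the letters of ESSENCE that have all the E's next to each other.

Treat the 3 copies of E as a single block. The multiset to arrange is then {EEE, C, N, S, S}, 5 items in all.
That gives (5)!/(2!) = 60 arrangements.

60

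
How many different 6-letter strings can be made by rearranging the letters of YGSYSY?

YGSYSY has 6 letters with S appearing twice and Y appearing 3 times.
Dividing 6! = 720 by 3!·2! = 12 for the repeated letters gives 60.

60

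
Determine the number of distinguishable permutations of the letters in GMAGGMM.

140

GMAGGMM has 7 letters with G appearing 3 times and M appearing 3 times.
So there are 7! / (3!·3!) = 140 distinguishable arrangements.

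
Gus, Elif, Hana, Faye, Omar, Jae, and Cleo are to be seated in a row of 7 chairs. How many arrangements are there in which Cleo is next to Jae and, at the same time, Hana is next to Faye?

480

Treat {Cleo,Jae} as one block (2 orders) and {Hana,Faye} as another (2 orders).
That leaves 5 units to arrange: 2 × 2 × 5! = 4 × 120 = 480.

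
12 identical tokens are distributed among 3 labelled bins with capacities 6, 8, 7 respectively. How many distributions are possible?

Without the upper bounds there are C(14,2) = 91 ways to split 12 among 3 bins.
Subtract solutions that violate a single cap (substitute x_i' = x_i − (cap_i+1)): x_1 ≥ 7 gives C(7,2) = 21; x_2 ≥ 9 gives C(5,2) = 10; x_3 ≥ 8 gives C(6,2) = 15. Together 46.
No two caps can be exceeded simultaneously, so the pair terms are all 0.
By inclusion–exclusion the count is 91 − 46 + 0 = 45.

45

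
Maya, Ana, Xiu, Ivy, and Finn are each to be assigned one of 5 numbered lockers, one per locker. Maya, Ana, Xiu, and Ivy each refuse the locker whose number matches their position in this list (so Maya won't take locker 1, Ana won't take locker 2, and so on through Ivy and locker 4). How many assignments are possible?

Let Aᵢ (for 1 ≤ i ≤ 4) be the placements that put person i in their forbidden locker. Any j of these fix j positions, leaving (5−j)! ways to fill the rest, and there are C(4,j) ways to pick which j.
By inclusion–exclusion, the number of valid placements is Σ_{j=0}^{4} (−1)^j C(4,j)·(5−j)!.
Computing: 120 − 96 + 36 − 8 + 1 = 53.

53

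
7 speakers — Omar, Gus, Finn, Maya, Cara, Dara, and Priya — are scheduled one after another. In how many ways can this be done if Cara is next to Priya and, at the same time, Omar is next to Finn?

Treat {Cara,Priya} as one block (2 orders) and {Omar,Finn} as another (2 orders).
That leaves 5 units to arrange: 2 × 2 × 5! = 4 × 120 = 480.

480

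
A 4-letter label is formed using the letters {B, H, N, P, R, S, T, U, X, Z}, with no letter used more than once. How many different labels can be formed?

5040

This is a permutation of 4 out of 10: P(10,4) = 10!/6!.
10 × 9 × 8 × 7 = 5040.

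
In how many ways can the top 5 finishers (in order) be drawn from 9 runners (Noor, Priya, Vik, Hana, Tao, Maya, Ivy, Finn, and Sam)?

This is an ordered selection of 5 from 9: P(9,5).
That gives 9 × 8 × 7 × 6 × 5 = 15120.

15120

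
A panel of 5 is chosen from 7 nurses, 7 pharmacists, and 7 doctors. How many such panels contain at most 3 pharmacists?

Split by how many pharmacists are chosen (0 through 3).
Sum: C(7,0)·C(14,5) + C(7,1)·C(14,4) + C(7,2)·C(14,3) + C(7,3)·C(14,2) = 2002 + 7007 + 7644 + 3185 = 19838.

19838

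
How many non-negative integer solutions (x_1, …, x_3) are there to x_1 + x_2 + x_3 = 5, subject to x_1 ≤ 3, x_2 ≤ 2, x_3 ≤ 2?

6

Ignoring the caps, the number of non-negative solutions to x_1+…+x_3 = 5 is C(7,2) = 21.
Subtract solutions that violate a single cap (substitute x_i' = x_i − (cap_i+1)): x_1 ≥ 4 gives C(3,2) = 3; x_2 ≥ 3 gives C(4,2) = 6; x_3 ≥ 3 gives C(4,2) = 6. Together 15.
No two caps can be exceeded simultaneously, so the pair terms are all 0.
By inclusion–exclusion the count is 21 − 15 + 0 = 6.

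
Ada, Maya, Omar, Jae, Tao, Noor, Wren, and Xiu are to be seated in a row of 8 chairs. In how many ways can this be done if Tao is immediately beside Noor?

10080

Treat {Tao, Noor} as a single unit. There are 7 units to order, and the pair itself can be ordered 2 ways.
That gives 2 × 7! = 2 × 5040 = 10080.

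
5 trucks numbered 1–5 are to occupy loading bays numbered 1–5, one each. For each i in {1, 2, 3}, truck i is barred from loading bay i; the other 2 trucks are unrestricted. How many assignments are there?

64

Let Aᵢ (for i ∈ {1, 2, 3}) be the placements that put truck i in its forbidden loading bay. Any j of these fix j positions, leaving (5−j)! ways to fill the rest, and there are C(3,j) ways to pick which j.
By inclusion–exclusion, the number of valid placements is Σ_{j=0}^{3} (−1)^j C(3,j)·(5−j)!.
Computing: 120 − 72 + 18 − 2 = 64.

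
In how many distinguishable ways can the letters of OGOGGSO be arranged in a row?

140

OGOGGSO has 7 letters with G appearing 3 times and O appearing 3 times.
The number of distinct arrangements is 7!/(3!·3!) = 5040/36 = 140.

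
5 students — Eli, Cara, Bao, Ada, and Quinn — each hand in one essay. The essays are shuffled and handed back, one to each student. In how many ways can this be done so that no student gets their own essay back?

44

This is the derangement count D_5: permutations of 5 items with no fixed point.
By inclusion–exclusion this is Σ_{j=0}^{5} (−1)^j C(5,j)·(5−j)!.
Computing: 120 − 120 + 60 − 20 + 5 − 1 = 44.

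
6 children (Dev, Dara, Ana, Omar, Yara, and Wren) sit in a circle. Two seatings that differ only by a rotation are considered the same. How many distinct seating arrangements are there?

120

Seat Dev anywhere (absorbing the rotational symmetry), then permute the other 5: (5)! = 120.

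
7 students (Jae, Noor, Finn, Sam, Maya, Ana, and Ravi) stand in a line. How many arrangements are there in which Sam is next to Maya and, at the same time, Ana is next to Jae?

480

Treat {Sam,Maya} as one block (2 orders) and {Ana,Jae} as another (2 orders).
That leaves 5 units to arrange: 2 × 2 × 5! = 4 × 120 = 480.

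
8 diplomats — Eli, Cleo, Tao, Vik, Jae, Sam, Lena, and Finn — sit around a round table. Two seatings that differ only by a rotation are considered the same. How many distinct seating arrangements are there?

Around a circle, 8 distinct people have 8!/8 = (7)! = 5040 rotationally distinct seatings.

5040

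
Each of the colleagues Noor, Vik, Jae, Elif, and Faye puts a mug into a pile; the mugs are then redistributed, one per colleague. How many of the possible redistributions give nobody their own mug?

Let Aᵢ be the assignments in which colleague i gets their own mug. We want the size of the complement of A₁∪…∪A_5.
By inclusion–exclusion this is Σ_{j=0}^{5} (−1)^j C(5,j)·(5−j)!.
Computing: 120 − 120 + 60 − 20 + 5 − 1 = 44.

44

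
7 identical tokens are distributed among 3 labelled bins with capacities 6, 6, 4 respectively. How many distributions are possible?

28

Without the upper bounds there are C(9,2) = 36 ways to split 7 among 3 bins.
Subtract solutions that violate a single cap (substitute x_i' = x_i − (cap_i+1)): x_1 ≥ 7 gives C(2,2) = 1; x_2 ≥ 7 gives C(2,2) = 1; x_3 ≥ 5 gives C(4,2) = 6. Together 8.
No two caps can be exceeded simultaneously, so the pair terms are all 0.
By inclusion–exclusion the count is 36 − 8 + 0 = 28.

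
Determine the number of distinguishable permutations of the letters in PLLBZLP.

The 7 letters of PLLBZLP have repeats: L appearing 3 times and P appearing twice.
So there are 7! / (3!·2!) = 420 distinguishable arrangements.

420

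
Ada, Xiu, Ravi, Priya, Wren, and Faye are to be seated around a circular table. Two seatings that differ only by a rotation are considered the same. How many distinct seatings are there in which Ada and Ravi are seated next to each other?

48

Treat {Ada, Ravi} as one unit (2 internal orders) and seat the resulting 5 units around the table: (4)! circular arrangements.
So 2 × (4)! = 2 × 24 = 48.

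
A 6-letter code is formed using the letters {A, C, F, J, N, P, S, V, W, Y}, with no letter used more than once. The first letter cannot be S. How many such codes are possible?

136080

The first letter has 10−1 = 9 choices (anything except S).
The remaining 5 letters are filled from the other 9 symbols without repetition: 9 × 8 × 7 × 6 × 5 = 15120.
Total: 9 × 15120 = 136080.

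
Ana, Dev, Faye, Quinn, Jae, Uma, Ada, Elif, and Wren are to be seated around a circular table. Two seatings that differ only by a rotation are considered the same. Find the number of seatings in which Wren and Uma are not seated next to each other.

30240

All circular seatings of 9 people number (8)! = 40320.
Those with Wren next to Uma: fuse the pair into one unit and seat 8 units around a circle — 2·(7)! = 10080.
Subtracting, 40320 − 10080 = 30240.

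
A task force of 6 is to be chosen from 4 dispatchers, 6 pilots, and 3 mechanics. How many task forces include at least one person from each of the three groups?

Total 6-person selections from all 13: C(13,6) = 1716.
Subtract selections that omit an entire group: no dispatchers → C(9,6) = 84; no pilots → C(7,6) = 7; no mechanics → C(10,6) = 210.
Add back selections omitting two groups (i.e. drawn from a single group): C(4,6) + C(6,6) + C(3,6) = 1.
By inclusion–exclusion: 1716 − 301 + 1 = 1416.

1416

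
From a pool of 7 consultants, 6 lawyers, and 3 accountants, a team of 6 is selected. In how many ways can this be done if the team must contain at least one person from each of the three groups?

Total 6-person selections from all 16: C(16,6) = 8008.
Selections missing a whole group: no consultants → C(9,6) = 84; no lawyers → C(10,6) = 210; no accountants → C(13,6) = 1716.
Add back selections omitting two groups (i.e. drawn from a single group): C(7,6) + C(6,6) + C(3,6) = 8.
By inclusion–exclusion: 8008 − 2010 + 8 = 6006.

6006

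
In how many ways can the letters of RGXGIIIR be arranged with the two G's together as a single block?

Treat the 2 copies of G as a single block. The multiset to arrange is then {GG, I, I, I, R, R, X}, 7 items in all.
That gives (7)!/(3!·2!) = 420 arrangements.

420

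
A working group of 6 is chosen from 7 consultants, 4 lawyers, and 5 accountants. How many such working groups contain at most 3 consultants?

Split by how many consultants are chosen (0 through 3).
Sum: C(7,0)·C(9,6) + C(7,1)·C(9,5) + C(7,2)·C(9,4) + C(7,3)·C(9,3) = 84 + 882 + 2646 + 2940 = 6552.

6552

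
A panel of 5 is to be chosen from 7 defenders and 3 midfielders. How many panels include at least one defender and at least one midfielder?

With no constraint there are C(10,5) = 252 possible selections.
Subtract selections that omit an entire group: no defenders → C(3,5) = 0; no midfielders → C(7,5) = 21.
Both groups omitted at once is impossible, so 252 − 21 = 231.

231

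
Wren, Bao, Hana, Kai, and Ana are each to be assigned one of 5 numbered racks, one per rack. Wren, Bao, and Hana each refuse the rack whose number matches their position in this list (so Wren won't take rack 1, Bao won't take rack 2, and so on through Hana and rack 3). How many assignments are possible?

Let Aᵢ (for i ∈ {1, 2, 3}) be the placements that put person i in their forbidden rack. Any j of these fix j positions, leaving (5−j)! ways to fill the rest, and there are C(3,j) ways to pick which j.
By inclusion–exclusion, the number of valid placements is Σ_{j=0}^{3} (−1)^j C(3,j)·(5−j)!.
Computing: 120 − 72 + 18 − 2 = 64.

64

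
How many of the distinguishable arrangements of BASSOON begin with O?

360

Fix O in the first position and arrange the remaining 6 letters.
Those 6 letters have S appearing twice, giving (6)!/(2!) = 360.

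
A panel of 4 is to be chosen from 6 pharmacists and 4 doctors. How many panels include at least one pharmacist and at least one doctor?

With no constraint there are C(10,4) = 210 possible selections.
Selections missing a whole group: no pharmacists → C(4,4) = 1; no doctors → C(6,4) = 15.
Both groups omitted at once is impossible, so 210 − 16 = 194.

194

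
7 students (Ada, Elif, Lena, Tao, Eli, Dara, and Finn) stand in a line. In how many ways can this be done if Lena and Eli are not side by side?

3600

Of the 7! = 5040 arrangements, those with Lena and Eli adjacent number 2 × 6! = 1440 (treat the pair as a block with 2 internal orders).
Complementary counting: 5040 − 1440 = 3600.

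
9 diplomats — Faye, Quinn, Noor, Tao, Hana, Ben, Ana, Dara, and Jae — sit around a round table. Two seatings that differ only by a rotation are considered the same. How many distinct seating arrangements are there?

Around a circle, 9 distinct people have 9!/9 = (8)! = 40320 rotationally distinct seatings.

40320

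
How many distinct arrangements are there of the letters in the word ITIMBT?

Letter multiplicities in ITIMBT: B×1, I×2, M×1, T×2.
So there are 6! / (2!·2!) = 180 distinguishable arrangements.

180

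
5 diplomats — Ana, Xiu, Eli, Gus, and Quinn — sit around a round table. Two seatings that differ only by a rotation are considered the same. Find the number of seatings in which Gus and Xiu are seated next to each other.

Treat {Gus, Xiu} as one unit (2 internal orders) and seat the resulting 4 units around the table: (3)! circular arrangements.
So 2 × (3)! = 2 × 6 = 12.

12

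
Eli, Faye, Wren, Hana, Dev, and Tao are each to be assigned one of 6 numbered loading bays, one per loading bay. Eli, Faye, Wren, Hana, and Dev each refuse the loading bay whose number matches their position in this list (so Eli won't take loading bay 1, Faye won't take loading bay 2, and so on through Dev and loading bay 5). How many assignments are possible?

309

Let Aᵢ (for 1 ≤ i ≤ 5) be the placements that put person i in their forbidden loading bay. Any j of these fix j positions, leaving (6−j)! ways to fill the rest, and there are C(5,j) ways to pick which j.
By inclusion–exclusion, the number of valid placements is Σ_{j=0}^{5} (−1)^j C(5,j)·(6−j)!.
Computing: 720 − 600 + 240 − 60 + 10 − 1 = 309.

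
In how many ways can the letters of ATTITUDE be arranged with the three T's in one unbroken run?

Treat the 3 copies of T as a single block. The multiset to arrange is then {TTT, A, D, E, I, U}, 6 items in all.
All 6 items are distinct, so there are (6)! = 720 arrangements.

720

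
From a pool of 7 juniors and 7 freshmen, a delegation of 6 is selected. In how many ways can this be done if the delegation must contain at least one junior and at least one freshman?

2989

With no constraint there are C(14,6) = 3003 possible selections.
Subtract selections that omit an entire group: no juniors → C(7,6) = 7; no freshmen → C(7,6) = 7.
Both groups omitted at once is impossible, so 3003 − 14 = 2989.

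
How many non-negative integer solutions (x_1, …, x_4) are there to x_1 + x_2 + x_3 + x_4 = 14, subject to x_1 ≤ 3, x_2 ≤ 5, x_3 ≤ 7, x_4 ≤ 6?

Without the upper bounds there are C(17,3) = 680 ways to split 14 among 4 variables.
Subtract solutions that violate a single cap (substitute x_i' = x_i − (cap_i+1)): x_1 ≥ 4 gives C(13,3) = 286; x_2 ≥ 6 gives C(11,3) = 165; x_3 ≥ 8 gives C(9,3) = 84; x_4 ≥ 7 gives C(10,3) = 120. Together 655.
Add back pairs where two caps are both exceeded: 35 + 10 + 20 + 1 + 4 + 0 = 70.
By inclusion–exclusion the count is 680 − 655 + 70 = 95.

95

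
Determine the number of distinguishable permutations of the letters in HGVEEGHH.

HGVEEGHH has 8 letters with E appearing twice, G appearing twice, and H appearing 3 times.
So there are 8! / (3!·2!·2!) = 1680 distinguishable arrangements.

1680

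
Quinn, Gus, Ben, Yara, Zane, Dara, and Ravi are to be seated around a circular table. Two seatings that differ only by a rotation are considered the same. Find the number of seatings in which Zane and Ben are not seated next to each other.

480

All circular seatings of 7 people number (6)! = 720.
Those with Zane next to Ben: fuse the pair into one unit and seat 6 units around a circle — 2·(5)! = 240.
Subtracting, 720 − 240 = 480.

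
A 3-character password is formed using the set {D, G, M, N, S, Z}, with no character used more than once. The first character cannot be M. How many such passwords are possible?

The first character has 6−1 = 5 choices (anything except M).
The remaining 2 characters are filled from the other 5 symbols without repetition: 5 × 4 = 20.
Total: 5 × 20 = 100.

100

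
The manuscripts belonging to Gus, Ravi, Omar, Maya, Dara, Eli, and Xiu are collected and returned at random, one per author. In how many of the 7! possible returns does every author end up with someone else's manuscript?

1854

Let Aᵢ be the assignments in which author i gets their own manuscript. We want the size of the complement of A₁∪…∪A_7.
By inclusion–exclusion this is Σ_{j=0}^{7} (−1)^j C(7,j)·(7−j)!.
Computing: 5040 − 5040 + 2520 − 840 + 210 − 42 + 7 − 1 = 1854.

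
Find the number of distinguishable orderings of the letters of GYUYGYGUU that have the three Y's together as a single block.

Treat the 3 copies of Y as a single block. The multiset to arrange is then {YYY, G, G, G, U, U, U}, 7 items in all.
That gives (7)!/(3!·3!) = 140 arrangements.

140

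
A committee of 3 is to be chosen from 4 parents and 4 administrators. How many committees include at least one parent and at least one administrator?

Total 3-person selections from all 8: C(8,3) = 56.
Selections missing a whole group: no parents → C(4,3) = 4; no administrators → C(4,3) = 4.
Both groups omitted at once is impossible, so 56 − 8 = 48.

48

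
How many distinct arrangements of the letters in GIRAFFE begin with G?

Fix G in the first position and arrange the remaining 6 letters.
Those 6 letters have F appearing twice, giving (6)!/(2!) = 360.

360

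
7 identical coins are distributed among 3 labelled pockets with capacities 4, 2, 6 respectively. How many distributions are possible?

Ignoring the caps, the number of non-negative solutions to x_1+…+x_3 = 7 is C(9,2) = 36.
Subtract solutions that violate a single cap (substitute x_i' = x_i − (cap_i+1)): x_1 ≥ 5 gives C(4,2) = 6; x_2 ≥ 3 gives C(6,2) = 15; x_3 ≥ 7 gives C(2,2) = 1. Together 22.
No two caps can be exceeded simultaneously, so the pair terms are all 0.
By inclusion–exclusion the count is 36 − 22 + 0 = 14.

14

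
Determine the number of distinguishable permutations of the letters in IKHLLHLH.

1120

The 8 letters of IKHLLHLH have repeats: H appearing 3 times and L appearing 3 times.
The number of distinct arrangements is 8!/(3!·3!) = 40320/36 = 1120.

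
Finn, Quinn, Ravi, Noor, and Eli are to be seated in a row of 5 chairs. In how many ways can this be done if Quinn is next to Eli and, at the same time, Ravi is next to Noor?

Treat {Quinn,Eli} as one block (2 orders) and {Ravi,Noor} as another (2 orders).
That leaves 3 units to arrange: 2 × 2 × 3! = 4 × 6 = 24.

24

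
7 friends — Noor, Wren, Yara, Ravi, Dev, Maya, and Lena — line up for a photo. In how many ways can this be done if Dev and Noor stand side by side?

1440

Place the 5 others and the Dev-Noor pair as 6 objects in a line; the pair has 2 internal arrangements.
So the count is 2·(6)! = 1440.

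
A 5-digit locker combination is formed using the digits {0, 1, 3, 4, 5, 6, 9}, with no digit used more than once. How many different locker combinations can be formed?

Choose and order 5 of the 7 symbols: the first digit has 7 options, the next 6, and so on down to 3.
That product is 7 × 6 × 5 × 4 × 3 = 2520.

2520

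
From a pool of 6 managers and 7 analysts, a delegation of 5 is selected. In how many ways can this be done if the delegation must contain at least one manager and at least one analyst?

Total 5-person selections from all 13: C(13,5) = 1287.
Subtract selections that omit an entire group: no managers → C(7,5) = 21; no analysts → C(6,5) = 6.
Both groups omitted at once is impossible, so 1287 − 27 = 1260.

1260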